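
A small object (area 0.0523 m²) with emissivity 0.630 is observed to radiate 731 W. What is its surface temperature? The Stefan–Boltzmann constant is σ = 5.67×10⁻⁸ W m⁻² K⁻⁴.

T ≈ 791 K

From P = εσAT⁴, T = (P / εσA)^(1/4) = (731 / (0.630 × 5.67×10⁻⁸ × 0.0523))^(1/4).
T = (3.91×10^11)^(1/4) = 791 K.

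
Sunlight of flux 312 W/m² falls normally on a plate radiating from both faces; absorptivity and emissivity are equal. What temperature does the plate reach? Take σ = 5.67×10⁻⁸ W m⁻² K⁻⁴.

Absorbed flux αS = emitted flux 2εσT⁴ per unit area; with α = ε this gives T = (S/2σ)^(1/4).
T = (312 / (2 × 5.67×10⁻⁸))^(1/4) = (2.75×10^9)^(1/4).
T = 229 K.

T ≈ 229 K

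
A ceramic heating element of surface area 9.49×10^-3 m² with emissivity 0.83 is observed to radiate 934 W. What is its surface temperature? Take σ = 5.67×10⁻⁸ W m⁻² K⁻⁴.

T ≈ 1200 K

From P = εσAT⁴, T = (P / εσA)^(1/4) = (934 / (0.83 × 5.67×10⁻⁸ × 9.49×10^-3))^(1/4).
T = (2.09×10^12)^(1/4) = 1200 K.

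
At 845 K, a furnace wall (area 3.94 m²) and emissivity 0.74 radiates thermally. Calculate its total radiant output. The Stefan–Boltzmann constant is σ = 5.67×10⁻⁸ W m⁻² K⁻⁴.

P ≈ 84300 W

P = εσAT⁴ = 0.74 × 5.67×10⁻⁸ × 3.94 × (845)⁴ = 0.74 × 5.67×10⁻⁸ × 3.94 × 5.10×10^11.
P = 84300 W.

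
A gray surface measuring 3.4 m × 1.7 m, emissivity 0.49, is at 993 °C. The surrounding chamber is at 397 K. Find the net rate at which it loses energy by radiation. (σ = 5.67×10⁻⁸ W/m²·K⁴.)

A = 3.4 × 1.7 = 5.78 m².
Convert: 993 °C = 1266 K.
Q = εσA(T⁴ − T_s⁴). T⁴ − T_s⁴ = (1266)⁴ − (397)⁴ = 2.57×10^12 − 2.48×10^10 = 2.54×10^12 K⁴.
Q = 0.49 × 5.67×10⁻⁸ × 5.78 × 2.54×10^12 = 4.09×10^5 W.

Q ≈ 4.09×10^5 W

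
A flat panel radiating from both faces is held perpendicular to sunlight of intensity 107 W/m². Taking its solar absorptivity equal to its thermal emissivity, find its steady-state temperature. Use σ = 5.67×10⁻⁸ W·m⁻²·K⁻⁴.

T ≈ 175 K

Absorbed flux αS = emitted flux 2εσT⁴ per unit area; with α = ε this gives T = (S/2σ)^(1/4).
T = (107 / (2 × 5.67×10⁻⁸))^(1/4) = (9.44×10^8)^(1/4).
T = 175 K.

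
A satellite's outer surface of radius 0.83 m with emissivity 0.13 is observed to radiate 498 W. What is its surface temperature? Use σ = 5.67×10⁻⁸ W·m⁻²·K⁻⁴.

A = 4πr² = 4π × (0.83)² = 8.66 m².
From P = εσAT⁴, T = (P / εσA)^(1/4) = (498 / (0.13 × 5.67×10⁻⁸ × 8.66))^(1/4).
T = (7.80×10^9)^(1/4) = 297 K.

T ≈ 297 K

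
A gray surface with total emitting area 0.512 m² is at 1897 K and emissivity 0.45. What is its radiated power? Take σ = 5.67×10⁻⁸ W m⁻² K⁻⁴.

P ≈ 1.69×10^5 W

P = εσAT⁴ = 0.45 × 5.67×10⁻⁸ × 0.512 × (1897)⁴ = 0.45 × 5.67×10⁻⁸ × 0.512 × 1.29×10^13.
P = 1.69×10^5 W.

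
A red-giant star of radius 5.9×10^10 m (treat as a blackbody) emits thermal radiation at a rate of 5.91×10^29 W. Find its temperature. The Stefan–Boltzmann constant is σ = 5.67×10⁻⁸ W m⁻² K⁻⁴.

A = 4πr² = 4π × (5.9×10^10)² = 4.37×10^22 m².
From P = σAT⁴, T = (P / σA)^(1/4) = (5.91×10^29 / (5.67×10⁻⁸ × 4.37×10^22))^(1/4).
T = (2.38×10^14)^(1/4) = 3930 K.

T ≈ 3930 K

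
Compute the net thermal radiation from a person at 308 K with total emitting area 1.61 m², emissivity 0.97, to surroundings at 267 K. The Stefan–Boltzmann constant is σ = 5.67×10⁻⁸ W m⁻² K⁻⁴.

Q ≈ 347 W

Q = εσA(T⁴ − T_s⁴). T⁴ − T_s⁴ = (308)⁴ − (267)⁴ = 9.00×10^9 − 5.08×10^9 = 3.92×10^9 K⁴.
Q = 0.97 × 5.67×10⁻⁸ × 1.61 × 3.92×10^9 = 347 W.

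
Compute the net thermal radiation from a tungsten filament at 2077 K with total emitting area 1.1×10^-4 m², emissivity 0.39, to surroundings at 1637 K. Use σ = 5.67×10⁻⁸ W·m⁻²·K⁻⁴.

Q = εσA(T⁴ − T_s⁴). T⁴ − T_s⁴ = (2077)⁴ − (1637)⁴ = 1.86×10^13 − 7.18×10^12 = 1.14×10^13 K⁴.
Q = 0.39 × 5.67×10⁻⁸ × 1.10×10^-4 × 1.14×10^13 = 27.8 W.

Q ≈ 27.8 W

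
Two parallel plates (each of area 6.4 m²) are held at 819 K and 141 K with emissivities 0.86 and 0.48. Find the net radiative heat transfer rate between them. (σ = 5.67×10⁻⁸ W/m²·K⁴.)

Q ≈ 72600 W

For two large parallel gray plates, q = σ(T₁⁴ − T₂⁴) / (1/ε₁ + 1/ε₂ − 1).
1/ε₁ + 1/ε₂ − 1 = 1/0.86 + 1/0.48 − 1 = 2.246.
T₁⁴ − T₂⁴ = 4.50×10^11 − 3.95×10^8 = 4.50×10^11 K⁴.
q = 5.67×10⁻⁸ × 4.50×10^11 / 2.246 = 11300 W/m².
Q = q·A = 11300 × 6.4 = 72600 W.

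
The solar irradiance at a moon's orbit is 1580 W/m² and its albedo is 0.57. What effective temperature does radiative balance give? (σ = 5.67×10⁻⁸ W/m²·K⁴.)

T ≈ 234 K

Power absorbed = (1−a)S·πR²; power emitted = 4πR²σT⁴. Equating and cancelling πR²:
T = ((1−a)S / 4σ)^(1/4) = (679 / (4 × 5.67×10⁻⁸))^(1/4) = (3.00×10^9)^(1/4).
T = 234 K.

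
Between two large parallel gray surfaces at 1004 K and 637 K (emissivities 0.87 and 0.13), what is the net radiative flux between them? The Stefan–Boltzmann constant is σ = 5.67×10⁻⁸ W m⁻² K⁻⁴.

q ≈ 6160 W/m²

For two large parallel gray plates, q = σ(T₁⁴ − T₂⁴) / (1/ε₁ + 1/ε₂ − 1).
1/ε₁ + 1/ε₂ − 1 = 1/0.87 + 1/0.13 − 1 = 7.842.
T₁⁴ − T₂⁴ = 1.02×10^12 − 1.65×10^11 = 8.51×10^11 K⁴.
q = 5.67×10⁻⁸ × 8.51×10^11 / 7.842 = 6160 W/m².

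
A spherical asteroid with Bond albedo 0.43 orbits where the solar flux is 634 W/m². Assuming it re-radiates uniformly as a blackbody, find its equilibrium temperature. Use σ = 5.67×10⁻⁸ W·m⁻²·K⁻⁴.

Power absorbed = (1−a)S·πR²; power emitted = 4πR²σT⁴. Equating and cancelling πR²:
T = ((1−a)S / 4σ)^(1/4) = (361 / (4 × 5.67×10⁻⁸))^(1/4) = (1.59×10^9)^(1/4).
T = 200 K.

T ≈ 200 K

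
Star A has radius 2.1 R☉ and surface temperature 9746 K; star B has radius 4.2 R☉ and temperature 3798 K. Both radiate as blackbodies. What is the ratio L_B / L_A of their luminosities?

L_B/L_A ≈ 0.0923

L = 4πR²σT⁴ ∝ R²T⁴, so L_B/L_A = (4.2/2.1)² × (3798/9746)⁴ = 4.00 × 0.0231 = 0.0923.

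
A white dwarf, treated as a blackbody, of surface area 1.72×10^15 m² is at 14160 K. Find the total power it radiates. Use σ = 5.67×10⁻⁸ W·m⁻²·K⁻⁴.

P ≈ 3.92×10^24 W

P = σAT⁴ = 5.67×10⁻⁸ × 1.72×10^15 × (14160)⁴ = 5.67×10⁻⁸ × 1.72×10^15 × 4.02×10^16.
P = 3.92×10^24 W.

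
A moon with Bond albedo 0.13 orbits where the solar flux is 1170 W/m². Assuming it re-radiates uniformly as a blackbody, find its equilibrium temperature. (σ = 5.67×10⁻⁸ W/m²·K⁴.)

Power absorbed = (1−a)S·πR²; power emitted = 4πR²σT⁴. Equating and cancelling πR²:
T = ((1−a)S / 4σ)^(1/4) = (1020 / (4 × 5.67×10⁻⁸))^(1/4) = (4.49×10^9)^(1/4).
T = 259 K.

T ≈ 259 K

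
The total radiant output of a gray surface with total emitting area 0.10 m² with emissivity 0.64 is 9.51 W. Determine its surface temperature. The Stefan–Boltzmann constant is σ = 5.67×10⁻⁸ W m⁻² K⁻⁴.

From P = εσAT⁴, T = (P / εσA)^(1/4) = (9.51 / (0.64 × 5.67×10⁻⁸ × 0.100))^(1/4).
T = (2.62×10^9)^(1/4) = 226 K.

T ≈ 226 K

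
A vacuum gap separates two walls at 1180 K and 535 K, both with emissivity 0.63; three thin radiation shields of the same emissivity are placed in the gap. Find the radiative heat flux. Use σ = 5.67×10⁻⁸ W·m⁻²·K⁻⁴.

q ≈ 12100 W/m²

Each of the 4 gaps contributes resistance (2/ε − 1) = 2/0.63 − 1 = 2.175; total = 8.698.
q = σ(T₁⁴ − T₂⁴) / 8.698 = 5.67×10⁻⁸ × 1.86×10^12 / 8.698 = 12100 W/m².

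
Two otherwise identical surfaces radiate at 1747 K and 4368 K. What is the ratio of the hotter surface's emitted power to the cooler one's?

ratio ≈ 39.1

P ∝ T⁴, so the ratio is (4368/1747)⁴ = (2.500)⁴ = 39.1.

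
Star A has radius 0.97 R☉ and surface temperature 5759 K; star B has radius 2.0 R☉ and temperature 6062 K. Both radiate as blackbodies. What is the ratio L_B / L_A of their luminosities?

L = 4πR²σT⁴ ∝ R²T⁴, so L_B/L_A = (2.0/0.97)² × (6062/5759)⁴ = 4.25 × 1.23 = 5.22.

L_B/L_A ≈ 5.22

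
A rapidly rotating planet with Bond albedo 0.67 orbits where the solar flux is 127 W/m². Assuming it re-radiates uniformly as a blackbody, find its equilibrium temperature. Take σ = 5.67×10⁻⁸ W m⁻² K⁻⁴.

Power absorbed = (1−a)S·πR²; power emitted = 4πR²σT⁴. Equating and cancelling πR²:
T = ((1−a)S / 4σ)^(1/4) = (41.9 / (4 × 5.67×10⁻⁸))^(1/4) = (1.85×10^8)^(1/4).
T = 117 K.

T ≈ 117 K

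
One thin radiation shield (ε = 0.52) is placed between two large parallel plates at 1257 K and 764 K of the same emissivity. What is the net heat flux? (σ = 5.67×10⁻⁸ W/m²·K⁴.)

Each of the 2 gaps contributes resistance (2/ε − 1) = 2/0.52 − 1 = 2.846; total = 5.692.
q = σ(T₁⁴ − T₂⁴) / 5.692 = 5.67×10⁻⁸ × 2.16×10^12 / 5.692 = 21500 W/m².

q ≈ 21500 W/m²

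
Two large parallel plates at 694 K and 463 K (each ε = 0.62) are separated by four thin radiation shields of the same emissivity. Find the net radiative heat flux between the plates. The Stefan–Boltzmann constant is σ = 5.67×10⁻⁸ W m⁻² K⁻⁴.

q ≈ 948 W/m²

Each of the 5 gaps contributes resistance (2/ε − 1) = 2/0.62 − 1 = 2.226; total = 11.13.
q = σ(T₁⁴ − T₂⁴) / 11.13 = 5.67×10⁻⁸ × 1.86×10^11 / 11.13 = 948 W/m².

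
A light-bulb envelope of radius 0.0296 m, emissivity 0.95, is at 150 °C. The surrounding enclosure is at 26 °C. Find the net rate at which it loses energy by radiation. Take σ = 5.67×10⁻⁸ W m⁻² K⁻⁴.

A = 4πr² = 4π × (0.0296)² = 0.0110 m².
Convert: 150 °C = 423 K; 26 °C = 299 K.
Q = εσA(T⁴ − T_s⁴). T⁴ − T_s⁴ = (423)⁴ − (299)⁴ = 3.20×10^10 − 7.99×10^9 = 2.40×10^10 K⁴.
Q = 0.95 × 5.67×10⁻⁸ × 0.0110 × 2.40×10^10 = 14.2 W.

Q ≈ 14.2 W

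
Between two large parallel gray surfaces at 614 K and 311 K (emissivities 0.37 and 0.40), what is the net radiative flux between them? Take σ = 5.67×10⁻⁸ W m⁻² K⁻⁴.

For two large parallel gray plates, q = σ(T₁⁴ − T₂⁴) / (1/ε₁ + 1/ε₂ − 1).
1/ε₁ + 1/ε₂ − 1 = 1/0.37 + 1/0.40 − 1 = 4.203.
T₁⁴ − T₂⁴ = 1.42×10^11 − 9.35×10^9 = 1.33×10^11 K⁴.
q = 5.67×10⁻⁸ × 1.33×10^11 / 4.203 = 1790 W/m².

q ≈ 1790 W/m²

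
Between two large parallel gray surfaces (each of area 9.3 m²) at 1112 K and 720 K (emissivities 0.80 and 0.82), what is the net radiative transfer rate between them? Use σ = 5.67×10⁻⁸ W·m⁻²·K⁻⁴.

Q ≈ 4.52×10^5 W

For two large parallel gray plates, q = σ(T₁⁴ − T₂⁴) / (1/ε₁ + 1/ε₂ − 1).
1/ε₁ + 1/ε₂ − 1 = 1/0.80 + 1/0.82 − 1 = 1.470.
T₁⁴ − T₂⁴ = 1.53×10^12 − 2.69×10^11 = 1.26×10^12 K⁴.
q = 5.67×10⁻⁸ × 1.26×10^12 / 1.470 = 48600 W/m².
Q = q·A = 48600 × 9.3 = 4.52×10^5 W.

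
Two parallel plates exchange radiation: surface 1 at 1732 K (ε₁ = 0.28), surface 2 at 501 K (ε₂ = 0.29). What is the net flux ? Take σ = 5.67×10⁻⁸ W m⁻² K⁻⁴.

q ≈ 84200 W/m²

For two large parallel gray plates, q = σ(T₁⁴ − T₂⁴) / (1/ε₁ + 1/ε₂ − 1).
1/ε₁ + 1/ε₂ − 1 = 1/0.28 + 1/0.29 − 1 = 6.020.
T₁⁴ − T₂⁴ = 9.00×10^12 − 6.30×10^10 = 8.94×10^12 K⁴.
q = 5.67×10⁻⁸ × 8.94×10^12 / 6.020 = 84200 W/m².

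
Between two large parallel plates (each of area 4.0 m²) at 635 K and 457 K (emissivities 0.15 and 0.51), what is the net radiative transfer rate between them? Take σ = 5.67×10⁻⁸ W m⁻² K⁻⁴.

For two large parallel gray plates, q = σ(T₁⁴ − T₂⁴) / (1/ε₁ + 1/ε₂ − 1).
1/ε₁ + 1/ε₂ − 1 = 1/0.15 + 1/0.51 − 1 = 7.627.
T₁⁴ − T₂⁴ = 1.63×10^11 − 4.36×10^10 = 1.19×10^11 K⁴.
q = 5.67×10⁻⁸ × 1.19×10^11 / 7.627 = 884 W/m².
Q = q·A = 884 × 4.0 = 3540 W.

Q ≈ 3540 W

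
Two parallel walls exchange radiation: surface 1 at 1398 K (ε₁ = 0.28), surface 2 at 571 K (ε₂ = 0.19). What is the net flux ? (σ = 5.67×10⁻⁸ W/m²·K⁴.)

For two large parallel gray plates, q = σ(T₁⁴ − T₂⁴) / (1/ε₁ + 1/ε₂ − 1).
1/ε₁ + 1/ε₂ − 1 = 1/0.28 + 1/0.19 − 1 = 7.835.
T₁⁴ − T₂⁴ = 3.82×10^12 − 1.06×10^11 = 3.71×10^12 K⁴.
q = 5.67×10⁻⁸ × 3.71×10^12 / 7.835 = 26900 W/m².

q ≈ 26900 W/m²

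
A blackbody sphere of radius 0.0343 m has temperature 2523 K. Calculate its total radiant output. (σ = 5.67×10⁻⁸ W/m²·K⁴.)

P ≈ 34000 W

A = 4πr² = 4π × (0.0343)² = 0.0148 m².
P = σAT⁴ = 5.67×10⁻⁸ × 0.0148 × (2523)⁴ = 5.67×10⁻⁸ × 0.0148 × 4.05×10^13.
P = 34000 W.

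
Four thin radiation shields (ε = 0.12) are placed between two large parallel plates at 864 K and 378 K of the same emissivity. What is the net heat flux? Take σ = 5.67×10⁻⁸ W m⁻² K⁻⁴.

Each of the 5 gaps contributes resistance (2/ε − 1) = 2/0.12 − 1 = 15.67; total = 78.33.
q = σ(T₁⁴ − T₂⁴) / 78.33 = 5.67×10⁻⁸ × 5.37×10^11 / 78.33 = 389 W/m².

q ≈ 389 W/m²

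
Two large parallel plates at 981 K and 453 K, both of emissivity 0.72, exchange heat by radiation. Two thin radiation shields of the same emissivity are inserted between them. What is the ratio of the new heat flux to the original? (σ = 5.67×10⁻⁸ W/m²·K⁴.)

With N identical shields there are N+1 = 3 gaps in series, each with the same radiative resistance, so the flux falls to 1/(N+1) of its unshielded value.

ratio ≈ 0.333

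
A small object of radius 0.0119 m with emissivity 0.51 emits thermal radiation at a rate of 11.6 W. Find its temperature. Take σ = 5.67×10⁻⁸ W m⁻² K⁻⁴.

A = 4πr² = 4π × (0.0119)² = 1.78×10^-3 m².
From P = εσAT⁴, T = (P / εσA)^(1/4) = (11.6 / (0.51 × 5.67×10⁻⁸ × 1.78×10^-3))^(1/4).
T = (2.25×10^11)^(1/4) = 689 K.

T ≈ 689 K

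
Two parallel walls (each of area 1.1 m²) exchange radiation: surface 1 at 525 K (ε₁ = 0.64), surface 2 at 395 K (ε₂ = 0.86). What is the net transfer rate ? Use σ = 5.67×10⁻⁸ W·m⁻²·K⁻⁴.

Q ≈ 1870 W

For two large parallel gray plates, q = σ(T₁⁴ − T₂⁴) / (1/ε₁ + 1/ε₂ − 1).
1/ε₁ + 1/ε₂ − 1 = 1/0.64 + 1/0.86 − 1 = 1.725.
T₁⁴ − T₂⁴ = 7.60×10^10 − 2.43×10^10 = 5.16×10^10 K⁴.
q = 5.67×10⁻⁸ × 5.16×10^10 / 1.725 = 1700 W/m².
Q = q·A = 1700 × 1.1 = 1870 W.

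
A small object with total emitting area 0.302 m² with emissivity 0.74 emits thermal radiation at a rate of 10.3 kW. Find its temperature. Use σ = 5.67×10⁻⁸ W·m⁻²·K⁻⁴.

From P = εσAT⁴, T = (P / εσA)^(1/4) = (10300 / (0.74 × 5.67×10⁻⁸ × 0.302))^(1/4).
T = (8.13×10^11)^(1/4) = 950 K.

T ≈ 950 K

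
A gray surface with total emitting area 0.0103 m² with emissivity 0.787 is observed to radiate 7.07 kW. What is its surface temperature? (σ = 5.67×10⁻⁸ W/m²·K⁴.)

From P = εσAT⁴, T = (P / εσA)^(1/4) = (7070 / (0.787 × 5.67×10⁻⁸ × 0.0103))^(1/4).
T = (1.54×10^13)^(1/4) = 1980 K.

T ≈ 1980 K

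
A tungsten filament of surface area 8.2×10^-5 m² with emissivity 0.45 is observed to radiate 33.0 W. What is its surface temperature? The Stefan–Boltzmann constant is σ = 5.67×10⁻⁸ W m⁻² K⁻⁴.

From P = εσAT⁴, T = (P / εσA)^(1/4) = (33.0 / (0.45 × 5.67×10⁻⁸ × 8.20×10^-5))^(1/4).
T = (1.58×10^13)^(1/4) = 1990 K.

T ≈ 1990 K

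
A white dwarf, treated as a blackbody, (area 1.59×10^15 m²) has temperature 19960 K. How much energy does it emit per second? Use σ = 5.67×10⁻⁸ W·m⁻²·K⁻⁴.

P = σAT⁴ = 5.67×10⁻⁸ × 1.59×10^15 × (19960)⁴ = 5.67×10⁻⁸ × 1.59×10^15 × 1.59×10^17.
P = 1.43×10^25 W.

P ≈ 1.43×10^25 W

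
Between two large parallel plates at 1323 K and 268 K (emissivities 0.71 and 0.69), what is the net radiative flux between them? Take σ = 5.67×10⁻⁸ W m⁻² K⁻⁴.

For two large parallel gray plates, q = σ(T₁⁴ − T₂⁴) / (1/ε₁ + 1/ε₂ − 1).
1/ε₁ + 1/ε₂ − 1 = 1/0.71 + 1/0.69 − 1 = 1.858.
T₁⁴ − T₂⁴ = 3.06×10^12 − 5.16×10^9 = 3.06×10^12 K⁴.
q = 5.67×10⁻⁸ × 3.06×10^12 / 1.858 = 93300 W/m².

q ≈ 93300 W/m²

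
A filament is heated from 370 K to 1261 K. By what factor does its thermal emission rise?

P ∝ T⁴, so the ratio is (1261/370)⁴ = (3.408)⁴ = 135.

ratio ≈ 135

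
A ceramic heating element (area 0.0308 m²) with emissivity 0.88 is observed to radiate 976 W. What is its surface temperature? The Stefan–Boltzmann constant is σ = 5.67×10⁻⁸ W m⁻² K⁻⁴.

T ≈ 893 K

From P = εσAT⁴, T = (P / εσA)^(1/4) = (976 / (0.88 × 5.67×10⁻⁸ × 0.0308))^(1/4).
T = (6.35×10^11)^(1/4) = 893 K.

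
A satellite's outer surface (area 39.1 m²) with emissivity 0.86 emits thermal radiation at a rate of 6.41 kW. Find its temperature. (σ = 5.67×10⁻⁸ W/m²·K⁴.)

From P = εσAT⁴, T = (P / εσA)^(1/4) = (6410 / (0.86 × 5.67×10⁻⁸ × 39.1))^(1/4).
T = (3.36×10^9)^(1/4) = 241 K.

T ≈ 241 K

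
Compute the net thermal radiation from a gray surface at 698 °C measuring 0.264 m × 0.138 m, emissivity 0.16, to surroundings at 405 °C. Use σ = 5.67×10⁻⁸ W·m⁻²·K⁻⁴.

A = 0.264 × 0.138 = 0.0364 m².
Convert: 698 °C = 971 K; 405 °C = 678 K.
Q = εσA(T⁴ − T_s⁴). T⁴ − T_s⁴ = (971)⁴ − (678)⁴ = 8.89×10^11 − 2.11×10^11 = 6.78×10^11 K⁴.
Q = 0.16 × 5.67×10⁻⁸ × 0.0364 × 6.78×10^11 = 224 W.

Q ≈ 224 W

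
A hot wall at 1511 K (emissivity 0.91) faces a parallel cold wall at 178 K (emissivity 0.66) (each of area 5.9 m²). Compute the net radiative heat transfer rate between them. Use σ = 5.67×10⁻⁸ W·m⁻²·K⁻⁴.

For two large parallel gray plates, q = σ(T₁⁴ − T₂⁴) / (1/ε₁ + 1/ε₂ − 1).
1/ε₁ + 1/ε₂ − 1 = 1/0.91 + 1/0.66 − 1 = 1.614.
T₁⁴ − T₂⁴ = 5.21×10^12 − 1.00×10^9 = 5.21×10^12 K⁴.
q = 5.67×10⁻⁸ × 5.21×10^12 / 1.614 = 1.83×10^5 W/m².
Q = q·A = 1.83×10^5 × 5.9 = 1.08×10^6 W.

Q ≈ 1.08×10^6 W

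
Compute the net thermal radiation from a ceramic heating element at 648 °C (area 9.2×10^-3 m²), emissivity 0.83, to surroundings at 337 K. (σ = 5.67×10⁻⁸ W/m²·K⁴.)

Q ≈ 306 W

Convert: 648 °C = 921 K.
Q = εσA(T⁴ − T_s⁴). T⁴ − T_s⁴ = (921)⁴ − (337)⁴ = 7.20×10^11 − 1.29×10^10 = 7.07×10^11 K⁴.
Q = 0.83 × 5.67×10⁻⁸ × 9.20×10^-3 × 7.07×10^11 = 306 W.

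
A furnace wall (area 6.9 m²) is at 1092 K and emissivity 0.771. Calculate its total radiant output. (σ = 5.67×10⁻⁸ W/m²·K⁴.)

P = εσAT⁴ = 0.771 × 5.67×10⁻⁸ × 6.90 × (1092)⁴ = 0.771 × 5.67×10⁻⁸ × 6.90 × 1.42×10^12.
P = 4.29×10^5 W.

P ≈ 4.29×10^5 W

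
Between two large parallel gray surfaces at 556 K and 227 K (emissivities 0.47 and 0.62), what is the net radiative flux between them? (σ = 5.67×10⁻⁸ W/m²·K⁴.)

q ≈ 1920 W/m²

For two large parallel gray plates, q = σ(T₁⁴ − T₂⁴) / (1/ε₁ + 1/ε₂ − 1).
1/ε₁ + 1/ε₂ − 1 = 1/0.47 + 1/0.62 − 1 = 2.741.
T₁⁴ − T₂⁴ = 9.56×10^10 − 2.66×10^9 = 9.29×10^10 K⁴.
q = 5.67×10⁻⁸ × 9.29×10^10 / 2.741 = 1920 W/m².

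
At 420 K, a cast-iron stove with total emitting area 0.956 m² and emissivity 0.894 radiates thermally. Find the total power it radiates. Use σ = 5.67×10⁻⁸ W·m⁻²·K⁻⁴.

P = εσAT⁴ = 0.894 × 5.67×10⁻⁸ × 0.956 × (420)⁴ = 0.894 × 5.67×10⁻⁸ × 0.956 × 3.11×10^10.
P = 1510 W.

P ≈ 1510 W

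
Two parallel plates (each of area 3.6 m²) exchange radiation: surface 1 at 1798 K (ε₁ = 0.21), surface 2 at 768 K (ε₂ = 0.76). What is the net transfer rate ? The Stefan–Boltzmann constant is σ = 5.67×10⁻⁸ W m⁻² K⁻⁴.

Q ≈ 4.06×10^5 W

For two large parallel gray plates, q = σ(T₁⁴ − T₂⁴) / (1/ε₁ + 1/ε₂ − 1).
1/ε₁ + 1/ε₂ − 1 = 1/0.21 + 1/0.76 − 1 = 5.078.
T₁⁴ − T₂⁴ = 1.05×10^13 − 3.48×10^11 = 1.01×10^13 K⁴.
q = 5.67×10⁻⁸ × 1.01×10^13 / 5.078 = 1.13×10^5 W/m².
Q = q·A = 1.13×10^5 × 3.6 = 4.06×10^5 W.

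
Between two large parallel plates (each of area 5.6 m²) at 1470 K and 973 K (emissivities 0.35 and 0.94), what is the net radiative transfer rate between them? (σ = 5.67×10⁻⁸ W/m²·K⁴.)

Q ≈ 4.10×10^5 W

For two large parallel gray plates, q = σ(T₁⁴ − T₂⁴) / (1/ε₁ + 1/ε₂ − 1).
1/ε₁ + 1/ε₂ − 1 = 1/0.35 + 1/0.94 − 1 = 2.921.
T₁⁴ − T₂⁴ = 4.67×10^12 − 8.96×10^11 = 3.77×10^12 K⁴.
q = 5.67×10⁻⁸ × 3.77×10^12 / 2.921 = 73200 W/m².
Q = q·A = 73200 × 5.6 = 4.10×10^5 W.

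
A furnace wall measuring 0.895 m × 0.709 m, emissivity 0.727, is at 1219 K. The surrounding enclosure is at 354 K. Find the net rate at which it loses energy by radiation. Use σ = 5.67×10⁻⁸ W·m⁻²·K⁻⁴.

Q ≈ 57300 W

A = 0.895 × 0.709 = 0.635 m².
Q = εσA(T⁴ − T_s⁴). T⁴ − T_s⁴ = (1219)⁴ − (354)⁴ = 2.21×10^12 − 1.57×10^10 = 2.19×10^12 K⁴.
Q = 0.727 × 5.67×10⁻⁸ × 0.635 × 2.19×10^12 = 57300 W.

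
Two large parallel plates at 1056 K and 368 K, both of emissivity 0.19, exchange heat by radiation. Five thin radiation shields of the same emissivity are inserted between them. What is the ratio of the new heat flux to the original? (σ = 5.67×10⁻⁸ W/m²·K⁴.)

With N identical shields there are N+1 = 6 gaps in series, each with the same radiative resistance, so the flux falls to 1/(N+1) of its unshielded value.

ratio ≈ 0.167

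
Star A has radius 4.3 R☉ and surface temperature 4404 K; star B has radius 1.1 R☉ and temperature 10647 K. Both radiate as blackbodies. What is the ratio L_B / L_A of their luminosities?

L = 4πR²σT⁴ ∝ R²T⁴, so L_B/L_A = (1.1/4.3)² × (10647/4404)⁴ = 0.0654 × 34.2 = 2.24.

L_B/L_A ≈ 2.24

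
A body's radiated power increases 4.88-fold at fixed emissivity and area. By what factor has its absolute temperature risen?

factor ≈ 1.49

P ∝ T⁴ ⇒ T ∝ P^(1/4), so T scales by (4.88)^(1/4) = 1.49.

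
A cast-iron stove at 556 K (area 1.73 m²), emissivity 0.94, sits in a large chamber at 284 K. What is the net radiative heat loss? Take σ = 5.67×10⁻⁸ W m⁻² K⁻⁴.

Q = εσA(T⁴ − T_s⁴). T⁴ − T_s⁴ = (556)⁴ − (284)⁴ = 9.56×10^10 − 6.51×10^9 = 8.91×10^10 K⁴.
Q = 0.94 × 5.67×10⁻⁸ × 1.73 × 8.91×10^10 = 8210 W.

Q ≈ 8210 W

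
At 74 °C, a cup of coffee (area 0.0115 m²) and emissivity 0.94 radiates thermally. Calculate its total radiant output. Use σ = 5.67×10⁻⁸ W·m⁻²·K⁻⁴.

P ≈ 8.89 W

74 °C = 347 K.
Stefan–Boltzmann: P = εσAT⁴ = 0.94 × 5.67×10⁻⁸ × 0.0115 × (347)⁴ = 0.94 × 5.67×10⁻⁸ × 0.0115 × 1.45×10^10.
P = 8.89 W.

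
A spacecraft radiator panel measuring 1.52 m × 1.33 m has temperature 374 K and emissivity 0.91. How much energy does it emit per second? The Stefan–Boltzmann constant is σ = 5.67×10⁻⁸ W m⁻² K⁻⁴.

A = 1.52 × 1.33 = 2.02 m².
P = εσAT⁴ = 0.91 × 5.67×10⁻⁸ × 2.02 × (374)⁴ = 0.91 × 5.67×10⁻⁸ × 2.02 × 1.96×10^10.
P = 2040 W.

P ≈ 2040 W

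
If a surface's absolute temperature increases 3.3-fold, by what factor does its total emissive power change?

factor ≈ 119

P ∝ T⁴, so the power scales as (3.3)⁴ = 119.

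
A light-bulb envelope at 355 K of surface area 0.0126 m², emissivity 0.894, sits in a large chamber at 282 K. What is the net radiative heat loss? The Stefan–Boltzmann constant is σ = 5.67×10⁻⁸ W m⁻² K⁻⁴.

Q ≈ 6.10 W

Q = εσA(T⁴ − T_s⁴). T⁴ − T_s⁴ = (355)⁴ − (282)⁴ = 1.59×10^10 − 6.32×10^9 = 9.56×10^9 K⁴.
Q = 0.894 × 5.67×10⁻⁸ × 0.0126 × 9.56×10^9 = 6.10 W.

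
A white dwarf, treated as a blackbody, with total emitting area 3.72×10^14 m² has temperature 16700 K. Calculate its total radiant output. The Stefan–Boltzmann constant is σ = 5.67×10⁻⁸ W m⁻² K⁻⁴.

P ≈ 1.64×10^24 W

P = σAT⁴ = 5.67×10⁻⁸ × 3.72×10^14 × (16700)⁴ = 5.67×10⁻⁸ × 3.72×10^14 × 7.78×10^16.
P = 1.64×10^24 W.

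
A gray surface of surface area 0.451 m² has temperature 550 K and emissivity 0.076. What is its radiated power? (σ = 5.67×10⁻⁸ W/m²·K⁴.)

Stefan–Boltzmann: P = εσAT⁴ = 0.076 × 5.67×10⁻⁸ × 0.451 × (550)⁴ = 0.076 × 5.67×10⁻⁸ × 0.451 × 9.15×10^10.
P = 178 W.

P ≈ 178 W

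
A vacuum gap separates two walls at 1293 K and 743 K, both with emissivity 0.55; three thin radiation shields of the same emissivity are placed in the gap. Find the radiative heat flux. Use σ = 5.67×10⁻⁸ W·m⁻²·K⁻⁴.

q ≈ 13400 W/m²

Each of the 4 gaps contributes resistance (2/ε − 1) = 2/0.55 − 1 = 2.636; total = 10.55.
q = σ(T₁⁴ − T₂⁴) / 10.55 = 5.67×10⁻⁸ × 2.49×10^12 / 10.55 = 13400 W/m².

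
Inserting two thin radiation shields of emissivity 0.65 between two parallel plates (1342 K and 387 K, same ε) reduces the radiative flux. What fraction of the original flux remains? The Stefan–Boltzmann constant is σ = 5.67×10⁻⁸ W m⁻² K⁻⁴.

With N identical shields there are N+1 = 3 gaps in series, each with the same radiative resistance, so the flux falls to 1/(N+1) of its unshielded value.

ratio ≈ 0.333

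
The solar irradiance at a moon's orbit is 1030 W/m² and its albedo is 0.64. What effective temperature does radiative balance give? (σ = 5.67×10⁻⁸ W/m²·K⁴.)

Power absorbed = (1−a)S·πR²; power emitted = 4πR²σT⁴. Equating and cancelling πR²:
T = ((1−a)S / 4σ)^(1/4) = (371 / (4 × 5.67×10⁻⁸))^(1/4) = (1.63×10^9)^(1/4).
T = 201 K.

T ≈ 201 K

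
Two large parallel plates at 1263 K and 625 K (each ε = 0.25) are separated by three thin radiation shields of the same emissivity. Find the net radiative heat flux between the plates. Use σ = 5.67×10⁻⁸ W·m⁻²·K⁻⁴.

q ≈ 4840 W/m²

Each of the 4 gaps contributes resistance (2/ε − 1) = 2/0.25 − 1 = 7.000; total = 28.00.
q = σ(T₁⁴ − T₂⁴) / 28.00 = 5.67×10⁻⁸ × 2.39×10^12 / 28.00 = 4840 W/m².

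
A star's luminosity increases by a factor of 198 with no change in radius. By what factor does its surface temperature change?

P ∝ T⁴ ⇒ T ∝ P^(1/4), so T scales by (198)^(1/4) = 3.75.

factor ≈ 3.75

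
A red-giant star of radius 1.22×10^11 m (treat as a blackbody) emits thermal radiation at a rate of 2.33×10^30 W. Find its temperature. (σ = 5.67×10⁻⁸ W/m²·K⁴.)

A = 4πr² = 4π × (1.22×10^11)² = 1.87×10^23 m².
From P = σAT⁴, T = (P / σA)^(1/4) = (2.33×10^30 / (5.67×10⁻⁸ × 1.87×10^23))^(1/4).
T = (2.20×10^14)^(1/4) = 3850 K.

T ≈ 3850 K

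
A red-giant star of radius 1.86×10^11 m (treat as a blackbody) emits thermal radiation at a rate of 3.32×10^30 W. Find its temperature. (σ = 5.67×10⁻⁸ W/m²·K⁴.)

A = 4πr² = 4π × (1.86×10^11)² = 4.35×10^23 m².
From P = σAT⁴, T = (P / σA)^(1/4) = (3.32×10^30 / (5.67×10⁻⁸ × 4.35×10^23))^(1/4).
T = (1.35×10^14)^(1/4) = 3410 K.

T ≈ 3410 K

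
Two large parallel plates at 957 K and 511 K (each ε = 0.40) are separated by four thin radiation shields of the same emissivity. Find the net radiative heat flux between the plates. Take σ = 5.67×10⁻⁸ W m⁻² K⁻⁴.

Each of the 5 gaps contributes resistance (2/ε − 1) = 2/0.40 − 1 = 4.000; total = 20.00.
q = σ(T₁⁴ − T₂⁴) / 20.00 = 5.67×10⁻⁸ × 7.71×10^11 / 20.00 = 2180 W/m².

q ≈ 2180 W/m²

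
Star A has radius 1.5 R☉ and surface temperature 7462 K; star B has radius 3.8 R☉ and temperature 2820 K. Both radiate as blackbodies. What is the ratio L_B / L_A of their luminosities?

L = 4πR²σT⁴ ∝ R²T⁴, so L_B/L_A = (3.8/1.5)² × (2820/7462)⁴ = 6.42 × 0.0204 = 0.131.

L_B/L_A ≈ 0.131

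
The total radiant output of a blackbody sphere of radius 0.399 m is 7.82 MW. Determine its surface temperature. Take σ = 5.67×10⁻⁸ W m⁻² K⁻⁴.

A = 4πr² = 4π × (0.399)² = 2.00 m².
From P = σAT⁴, T = (P / σA)^(1/4) = (7.82×10^6 / (5.67×10⁻⁸ × 2.00))^(1/4).
T = (6.89×10^13)^(1/4) = 2880 K.

T ≈ 2880 K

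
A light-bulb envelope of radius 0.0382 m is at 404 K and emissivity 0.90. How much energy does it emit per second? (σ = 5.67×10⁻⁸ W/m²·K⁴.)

P ≈ 24.9 W

A = 4πr² = 4π × (0.0382)² = 0.0183 m².
Stefan–Boltzmann: P = εσAT⁴ = 0.90 × 5.67×10⁻⁸ × 0.0183 × (404)⁴ = 0.90 × 5.67×10⁻⁸ × 0.0183 × 2.66×10^10.
P = 24.9 W.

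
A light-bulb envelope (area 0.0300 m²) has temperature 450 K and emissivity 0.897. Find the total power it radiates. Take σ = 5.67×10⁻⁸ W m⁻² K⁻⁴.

P ≈ 62.6 W

P = εσAT⁴ = 0.897 × 5.67×10⁻⁸ × 0.0300 × (450)⁴ = 0.897 × 5.67×10⁻⁸ × 0.0300 × 4.10×10^10.
P = 62.6 W.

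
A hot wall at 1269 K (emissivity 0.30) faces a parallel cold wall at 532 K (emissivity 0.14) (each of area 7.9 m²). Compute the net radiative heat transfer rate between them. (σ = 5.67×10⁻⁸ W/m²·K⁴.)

Q ≈ 1.19×10^5 W

For two large parallel gray plates, q = σ(T₁⁴ − T₂⁴) / (1/ε₁ + 1/ε₂ − 1).
1/ε₁ + 1/ε₂ − 1 = 1/0.30 + 1/0.14 − 1 = 9.476.
T₁⁴ − T₂⁴ = 2.59×10^12 − 8.01×10^10 = 2.51×10^12 K⁴.
q = 5.67×10⁻⁸ × 2.51×10^12 / 9.476 = 15000 W/m².
Q = q·A = 15000 × 7.9 = 1.19×10^5 W.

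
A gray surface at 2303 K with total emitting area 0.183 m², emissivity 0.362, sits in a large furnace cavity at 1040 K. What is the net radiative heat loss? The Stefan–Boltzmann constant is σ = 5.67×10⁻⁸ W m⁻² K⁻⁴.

Q = εσA(T⁴ − T_s⁴). T⁴ − T_s⁴ = (2303)⁴ − (1040)⁴ = 2.81×10^13 − 1.17×10^12 = 2.70×10^13 K⁴.
Q = 0.362 × 5.67×10⁻⁸ × 0.183 × 2.70×10^13 = 1.01×10^5 W.

Q ≈ 1.01×10^5 W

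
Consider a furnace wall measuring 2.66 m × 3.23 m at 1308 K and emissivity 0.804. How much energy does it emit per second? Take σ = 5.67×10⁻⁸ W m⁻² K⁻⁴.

P ≈ 1.15×10^6 W

A = 2.66 × 3.23 = 8.59 m².
P = εσAT⁴ = 0.804 × 5.67×10⁻⁸ × 8.59 × (1308)⁴ = 0.804 × 5.67×10⁻⁸ × 8.59 × 2.93×10^12.
P = 1.15×10^6 W.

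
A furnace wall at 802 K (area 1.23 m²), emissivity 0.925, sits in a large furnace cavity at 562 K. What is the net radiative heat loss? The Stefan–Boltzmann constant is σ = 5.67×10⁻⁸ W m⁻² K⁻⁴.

Q ≈ 20300 W

Q = εσA(T⁴ − T_s⁴). T⁴ − T_s⁴ = (802)⁴ − (562)⁴ = 4.14×10^11 − 9.98×10^10 = 3.14×10^11 K⁴.
Q = 0.925 × 5.67×10⁻⁸ × 1.23 × 3.14×10^11 = 20300 W.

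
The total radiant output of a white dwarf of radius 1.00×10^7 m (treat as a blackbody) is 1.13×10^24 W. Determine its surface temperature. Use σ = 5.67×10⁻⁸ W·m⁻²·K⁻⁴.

A = 4πr² = 4π × (1.00×10^7)² = 1.26×10^15 m².
From P = σAT⁴, T = (P / σA)^(1/4) = (1.13×10^24 / (5.67×10⁻⁸ × 1.26×10^15))^(1/4).
T = (1.59×10^16)^(1/4) = 11200 K.

T ≈ 11200 K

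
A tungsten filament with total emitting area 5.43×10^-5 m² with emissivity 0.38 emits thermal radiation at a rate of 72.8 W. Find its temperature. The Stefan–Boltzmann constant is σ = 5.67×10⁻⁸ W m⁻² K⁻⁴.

From P = εσAT⁴, T = (P / εσA)^(1/4) = (72.8 / (0.38 × 5.67×10⁻⁸ × 5.43×10^-5))^(1/4).
T = (6.22×10^13)^(1/4) = 2810 K.

T ≈ 2810 K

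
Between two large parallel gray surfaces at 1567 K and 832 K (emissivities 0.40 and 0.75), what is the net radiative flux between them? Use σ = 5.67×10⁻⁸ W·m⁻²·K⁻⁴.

q ≈ 1.11×10^5 W/m²

For two large parallel gray plates, q = σ(T₁⁴ − T₂⁴) / (1/ε₁ + 1/ε₂ − 1).
1/ε₁ + 1/ε₂ − 1 = 1/0.40 + 1/0.75 − 1 = 2.833.
T₁⁴ − T₂⁴ = 6.03×10^12 − 4.79×10^11 = 5.55×10^12 K⁴.
q = 5.67×10⁻⁸ × 5.55×10^12 / 2.833 = 1.11×10^5 W/m².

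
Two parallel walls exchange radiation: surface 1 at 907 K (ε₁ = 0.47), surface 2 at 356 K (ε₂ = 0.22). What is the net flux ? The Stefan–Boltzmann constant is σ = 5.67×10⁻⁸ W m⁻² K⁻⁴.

For two large parallel gray plates, q = σ(T₁⁴ − T₂⁴) / (1/ε₁ + 1/ε₂ − 1).
1/ε₁ + 1/ε₂ − 1 = 1/0.47 + 1/0.22 − 1 = 5.673.
T₁⁴ − T₂⁴ = 6.77×10^11 − 1.61×10^10 = 6.61×10^11 K⁴.
q = 5.67×10⁻⁸ × 6.61×10^11 / 5.673 = 6600 W/m².

q ≈ 6600 W/m²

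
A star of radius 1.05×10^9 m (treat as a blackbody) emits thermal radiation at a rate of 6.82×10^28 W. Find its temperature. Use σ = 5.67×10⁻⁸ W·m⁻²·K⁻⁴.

T ≈ 17200 K

A = 4πr² = 4π × (1.05×10^9)² = 1.39×10^19 m².
From P = σAT⁴, T = (P / σA)^(1/4) = (6.82×10^28 / (5.67×10⁻⁸ × 1.39×10^19))^(1/4).
T = (8.68×10^16)^(1/4) = 17200 K.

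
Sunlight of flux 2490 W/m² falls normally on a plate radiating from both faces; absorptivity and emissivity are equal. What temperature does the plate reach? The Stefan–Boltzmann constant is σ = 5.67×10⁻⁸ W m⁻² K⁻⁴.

Absorbed flux αS = emitted flux 2εσT⁴ per unit area; with α = ε this gives T = (S/2σ)^(1/4).
T = (2490 / (2 × 5.67×10⁻⁸))^(1/4) = (2.20×10^10)^(1/4).
T = 385 K.

T ≈ 385 K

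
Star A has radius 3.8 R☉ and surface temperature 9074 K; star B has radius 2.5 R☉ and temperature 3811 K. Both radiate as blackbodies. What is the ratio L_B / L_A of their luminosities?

L_B/L_A ≈ 0.0135

L = 4πR²σT⁴ ∝ R²T⁴, so L_B/L_A = (2.5/3.8)² × (3811/9074)⁴ = 0.433 × 0.0311 = 0.0135.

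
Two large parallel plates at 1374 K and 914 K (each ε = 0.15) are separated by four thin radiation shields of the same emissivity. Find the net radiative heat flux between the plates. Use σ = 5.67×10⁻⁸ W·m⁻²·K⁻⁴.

Each of the 5 gaps contributes resistance (2/ε − 1) = 2/0.15 − 1 = 12.33; total = 61.67.
q = σ(T₁⁴ − T₂⁴) / 61.67 = 5.67×10⁻⁸ × 2.87×10^12 / 61.67 = 2640 W/m².

q ≈ 2640 W/m²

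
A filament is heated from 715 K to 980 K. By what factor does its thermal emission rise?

ratio ≈ 3.53

P ∝ T⁴, so the ratio is (980/715)⁴ = (1.371)⁴ = 3.53.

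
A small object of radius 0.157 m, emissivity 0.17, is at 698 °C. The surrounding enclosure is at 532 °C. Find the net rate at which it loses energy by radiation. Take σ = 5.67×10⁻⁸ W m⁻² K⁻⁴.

A = 4πr² = 4π × (0.157)² = 0.310 m².
Convert: 698 °C = 971 K; 532 °C = 805 K.
Q = εσA(T⁴ − T_s⁴). T⁴ − T_s⁴ = (971)⁴ − (805)⁴ = 8.89×10^11 − 4.20×10^11 = 4.69×10^11 K⁴.
Q = 0.17 × 5.67×10⁻⁸ × 0.310 × 4.69×10^11 = 1400 W.

Q ≈ 1400 W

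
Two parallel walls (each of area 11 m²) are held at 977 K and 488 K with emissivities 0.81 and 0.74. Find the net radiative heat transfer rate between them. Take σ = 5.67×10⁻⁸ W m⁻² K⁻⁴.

Q ≈ 3.36×10^5 W

For two large parallel gray plates, q = σ(T₁⁴ − T₂⁴) / (1/ε₁ + 1/ε₂ − 1).
1/ε₁ + 1/ε₂ − 1 = 1/0.81 + 1/0.74 − 1 = 1.586.
T₁⁴ − T₂⁴ = 9.11×10^11 − 5.67×10^10 = 8.54×10^11 K⁴.
q = 5.67×10⁻⁸ × 8.54×10^11 / 1.586 = 30500 W/m².
Q = q·A = 30500 × 11 = 3.36×10^5 W.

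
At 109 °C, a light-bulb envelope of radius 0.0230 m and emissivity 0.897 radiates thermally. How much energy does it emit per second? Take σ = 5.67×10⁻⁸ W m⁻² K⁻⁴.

P ≈ 7.20 W

A = 4πr² = 4π × (0.0230)² = 6.65×10^-3 m².
109 °C = 382 K.
P = εσAT⁴ = 0.897 × 5.67×10⁻⁸ × 6.65×10^-3 × (382)⁴ = 0.897 × 5.67×10⁻⁸ × 6.65×10^-3 × 2.13×10^10.
P = 7.20 W.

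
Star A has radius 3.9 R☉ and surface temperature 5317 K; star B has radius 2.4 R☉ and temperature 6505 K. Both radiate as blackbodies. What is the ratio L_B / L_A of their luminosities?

L = 4πR²σT⁴ ∝ R²T⁴, so L_B/L_A = (2.4/3.9)² × (6505/5317)⁴ = 0.379 × 2.24 = 0.848.

L_B/L_A ≈ 0.848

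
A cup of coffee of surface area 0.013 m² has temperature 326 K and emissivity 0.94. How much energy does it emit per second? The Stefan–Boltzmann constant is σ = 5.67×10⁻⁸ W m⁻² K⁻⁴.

P ≈ 7.83 W

Stefan–Boltzmann: P = εσAT⁴ = 0.94 × 5.67×10⁻⁸ × 0.0130 × (326)⁴ = 0.94 × 5.67×10⁻⁸ × 0.0130 × 1.13×10^10.
P = 7.83 W.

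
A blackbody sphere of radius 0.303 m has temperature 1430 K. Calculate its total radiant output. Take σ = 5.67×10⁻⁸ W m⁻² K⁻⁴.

A = 4πr² = 4π × (0.303)² = 1.15 m².
P = σAT⁴ = 5.67×10⁻⁸ × 1.15 × (1430)⁴ = 5.67×10⁻⁸ × 1.15 × 4.18×10^12.
P = 2.74×10^5 W.

P ≈ 2.74×10^5 W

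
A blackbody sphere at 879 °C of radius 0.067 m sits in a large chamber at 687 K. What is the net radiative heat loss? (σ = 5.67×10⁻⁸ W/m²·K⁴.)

A = 4πr² = 4π × (0.067)² = 0.0564 m².
Convert: 879 °C = 1152 K.
Q = σA(T⁴ − T_s⁴). T⁴ − T_s⁴ = (1152)⁴ − (687)⁴ = 1.76×10^12 − 2.23×10^11 = 1.54×10^12 K⁴.
Q = 5.67×10⁻⁸ × 0.0564 × 1.54×10^12 = 4920 W.

Q ≈ 4920 W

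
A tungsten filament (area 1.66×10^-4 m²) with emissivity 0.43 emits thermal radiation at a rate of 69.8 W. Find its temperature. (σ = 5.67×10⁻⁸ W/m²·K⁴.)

T ≈ 2040 K

From P = εσAT⁴, T = (P / εσA)^(1/4) = (69.8 / (0.43 × 5.67×10⁻⁸ × 1.66×10^-4))^(1/4).
T = (1.72×10^13)^(1/4) = 2040 K.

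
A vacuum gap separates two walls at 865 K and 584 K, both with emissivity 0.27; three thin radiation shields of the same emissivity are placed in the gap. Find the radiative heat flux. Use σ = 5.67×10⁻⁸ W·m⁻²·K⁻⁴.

Each of the 4 gaps contributes resistance (2/ε − 1) = 2/0.27 − 1 = 6.407; total = 25.63.
q = σ(T₁⁴ − T₂⁴) / 25.63 = 5.67×10⁻⁸ × 4.44×10^11 / 25.63 = 981 W/m².

q ≈ 981 W/m²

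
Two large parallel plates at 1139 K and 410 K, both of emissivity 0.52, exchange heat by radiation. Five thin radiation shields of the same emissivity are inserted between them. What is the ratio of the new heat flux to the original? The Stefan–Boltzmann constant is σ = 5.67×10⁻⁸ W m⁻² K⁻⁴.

ratio ≈ 0.167

With N identical shields there are N+1 = 6 gaps in series, each with the same radiative resistance, so the flux falls to 1/(N+1) of its unshielded value.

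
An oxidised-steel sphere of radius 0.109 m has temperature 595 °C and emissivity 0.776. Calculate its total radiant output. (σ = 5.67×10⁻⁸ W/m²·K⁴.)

A = 4πr² = 4π × (0.109)² = 0.149 m².
595 °C = 868 K.
P = εσAT⁴ = 0.776 × 5.67×10⁻⁸ × 0.149 × (868)⁴ = 0.776 × 5.67×10⁻⁸ × 0.149 × 5.68×10^11.
P = 3730 W.

P ≈ 3730 W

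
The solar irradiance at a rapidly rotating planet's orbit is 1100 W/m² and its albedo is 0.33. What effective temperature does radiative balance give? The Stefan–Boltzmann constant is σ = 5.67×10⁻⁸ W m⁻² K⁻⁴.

T ≈ 239 K

Power absorbed = (1−a)S·πR²; power emitted = 4πR²σT⁴. Equating and cancelling πR²:
T = ((1−a)S / 4σ)^(1/4) = (737 / (4 × 5.67×10⁻⁸))^(1/4) = (3.25×10^9)^(1/4).
T = 239 K.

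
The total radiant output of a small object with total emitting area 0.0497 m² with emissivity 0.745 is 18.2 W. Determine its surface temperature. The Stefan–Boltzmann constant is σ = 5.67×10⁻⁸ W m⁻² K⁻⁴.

From P = εσAT⁴, T = (P / εσA)^(1/4) = (18.2 / (0.745 × 5.67×10⁻⁸ × 0.0497))^(1/4).
T = (8.67×10^9)^(1/4) = 305 K.

T ≈ 305 K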